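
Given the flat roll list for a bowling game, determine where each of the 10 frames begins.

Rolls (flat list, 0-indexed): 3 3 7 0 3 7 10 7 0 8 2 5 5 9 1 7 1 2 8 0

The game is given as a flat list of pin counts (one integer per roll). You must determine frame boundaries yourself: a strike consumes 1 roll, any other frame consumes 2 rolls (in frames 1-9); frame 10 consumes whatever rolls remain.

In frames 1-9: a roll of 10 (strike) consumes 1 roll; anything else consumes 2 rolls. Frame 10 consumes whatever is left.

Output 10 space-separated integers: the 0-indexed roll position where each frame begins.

Frame 1 starts at roll index 0: rolls=3,3 (sum=6), consumes 2 rolls
Frame 2 starts at roll index 2: rolls=7,0 (sum=7), consumes 2 rolls
Frame 3 starts at roll index 4: rolls=3,7 (sum=10), consumes 2 rolls
Frame 4 starts at roll index 6: roll=10 (strike), consumes 1 roll
Frame 5 starts at roll index 7: rolls=7,0 (sum=7), consumes 2 rolls
Frame 6 starts at roll index 9: rolls=8,2 (sum=10), consumes 2 rolls
Frame 7 starts at roll index 11: rolls=5,5 (sum=10), consumes 2 rolls
Frame 8 starts at roll index 13: rolls=9,1 (sum=10), consumes 2 rolls
Frame 9 starts at roll index 15: rolls=7,1 (sum=8), consumes 2 rolls
Frame 10 starts at roll index 17: 3 remaining rolls

Answer: 0 2 4 6 7 9 11 13 15 17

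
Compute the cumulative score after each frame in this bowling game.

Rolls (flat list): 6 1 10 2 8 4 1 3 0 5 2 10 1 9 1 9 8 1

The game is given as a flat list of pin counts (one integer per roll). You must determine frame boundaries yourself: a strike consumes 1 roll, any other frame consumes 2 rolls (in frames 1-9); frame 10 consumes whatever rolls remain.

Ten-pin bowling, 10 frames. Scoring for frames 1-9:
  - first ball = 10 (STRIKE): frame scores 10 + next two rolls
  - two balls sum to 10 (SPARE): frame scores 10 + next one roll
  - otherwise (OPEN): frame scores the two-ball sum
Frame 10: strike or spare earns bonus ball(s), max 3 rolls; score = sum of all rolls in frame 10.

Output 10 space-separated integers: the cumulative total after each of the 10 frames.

Frame 1: OPEN (6+1=7). Cumulative: 7
Frame 2: STRIKE. 10 + next two rolls (2+8) = 20. Cumulative: 27
Frame 3: SPARE (2+8=10). 10 + next roll (4) = 14. Cumulative: 41
Frame 4: OPEN (4+1=5). Cumulative: 46
Frame 5: OPEN (3+0=3). Cumulative: 49
Frame 6: OPEN (5+2=7). Cumulative: 56
Frame 7: STRIKE. 10 + next two rolls (1+9) = 20. Cumulative: 76
Frame 8: SPARE (1+9=10). 10 + next roll (1) = 11. Cumulative: 87
Frame 9: SPARE (1+9=10). 10 + next roll (8) = 18. Cumulative: 105
Frame 10: OPEN. Sum of all frame-10 rolls (8+1) = 9. Cumulative: 114

Answer: 7 27 41 46 49 56 76 87 105 114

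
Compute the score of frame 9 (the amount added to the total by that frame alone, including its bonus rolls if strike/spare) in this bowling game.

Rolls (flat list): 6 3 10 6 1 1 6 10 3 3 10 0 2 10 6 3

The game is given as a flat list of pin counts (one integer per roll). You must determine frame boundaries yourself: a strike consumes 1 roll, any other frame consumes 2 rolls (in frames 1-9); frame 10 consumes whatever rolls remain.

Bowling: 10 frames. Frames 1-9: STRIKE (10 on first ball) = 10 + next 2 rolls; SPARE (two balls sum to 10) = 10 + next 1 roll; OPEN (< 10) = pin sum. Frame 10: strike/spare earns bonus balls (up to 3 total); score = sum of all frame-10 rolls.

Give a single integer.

Answer: 19

Derivation:
Frame 1: OPEN (6+3=9). Cumulative: 9
Frame 2: STRIKE. 10 + next two rolls (6+1) = 17. Cumulative: 26
Frame 3: OPEN (6+1=7). Cumulative: 33
Frame 4: OPEN (1+6=7). Cumulative: 40
Frame 5: STRIKE. 10 + next two rolls (3+3) = 16. Cumulative: 56
Frame 6: OPEN (3+3=6). Cumulative: 62
Frame 7: STRIKE. 10 + next two rolls (0+2) = 12. Cumulative: 74
Frame 8: OPEN (0+2=2). Cumulative: 76
Frame 9: STRIKE. 10 + next two rolls (6+3) = 19. Cumulative: 95
Frame 10: OPEN. Sum of all frame-10 rolls (6+3) = 9. Cumulative: 104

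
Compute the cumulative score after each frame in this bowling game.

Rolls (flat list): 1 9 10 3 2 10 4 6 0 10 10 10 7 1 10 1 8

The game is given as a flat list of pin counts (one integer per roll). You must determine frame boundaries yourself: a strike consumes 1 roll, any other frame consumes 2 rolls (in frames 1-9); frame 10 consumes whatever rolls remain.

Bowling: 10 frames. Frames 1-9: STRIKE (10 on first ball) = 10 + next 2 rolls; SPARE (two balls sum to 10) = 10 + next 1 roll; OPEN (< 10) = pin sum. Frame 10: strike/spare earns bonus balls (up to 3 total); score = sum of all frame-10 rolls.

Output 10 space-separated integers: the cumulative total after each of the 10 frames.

Frame 1: SPARE (1+9=10). 10 + next roll (10) = 20. Cumulative: 20
Frame 2: STRIKE. 10 + next two rolls (3+2) = 15. Cumulative: 35
Frame 3: OPEN (3+2=5). Cumulative: 40
Frame 4: STRIKE. 10 + next two rolls (4+6) = 20. Cumulative: 60
Frame 5: SPARE (4+6=10). 10 + next roll (0) = 10. Cumulative: 70
Frame 6: SPARE (0+10=10). 10 + next roll (10) = 20. Cumulative: 90
Frame 7: STRIKE. 10 + next two rolls (10+7) = 27. Cumulative: 117
Frame 8: STRIKE. 10 + next two rolls (7+1) = 18. Cumulative: 135
Frame 9: OPEN (7+1=8). Cumulative: 143
Frame 10: STRIKE. Sum of all frame-10 rolls (10+1+8) = 19. Cumulative: 162

Answer: 20 35 40 60 70 90 117 135 143 162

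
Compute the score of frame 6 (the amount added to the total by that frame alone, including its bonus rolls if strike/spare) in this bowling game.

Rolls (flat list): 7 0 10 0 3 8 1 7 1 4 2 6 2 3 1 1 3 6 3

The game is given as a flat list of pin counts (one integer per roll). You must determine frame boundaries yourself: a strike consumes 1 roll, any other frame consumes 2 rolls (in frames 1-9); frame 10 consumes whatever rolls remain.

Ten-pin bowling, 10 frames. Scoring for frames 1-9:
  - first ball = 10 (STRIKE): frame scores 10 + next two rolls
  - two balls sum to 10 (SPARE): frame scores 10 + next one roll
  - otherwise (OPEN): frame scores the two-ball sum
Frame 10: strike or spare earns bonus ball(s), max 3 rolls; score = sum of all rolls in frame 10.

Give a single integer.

Frame 1: OPEN (7+0=7). Cumulative: 7
Frame 2: STRIKE. 10 + next two rolls (0+3) = 13. Cumulative: 20
Frame 3: OPEN (0+3=3). Cumulative: 23
Frame 4: OPEN (8+1=9). Cumulative: 32
Frame 5: OPEN (7+1=8). Cumulative: 40
Frame 6: OPEN (4+2=6). Cumulative: 46
Frame 7: OPEN (6+2=8). Cumulative: 54
Frame 8: OPEN (3+1=4). Cumulative: 58

Answer: 6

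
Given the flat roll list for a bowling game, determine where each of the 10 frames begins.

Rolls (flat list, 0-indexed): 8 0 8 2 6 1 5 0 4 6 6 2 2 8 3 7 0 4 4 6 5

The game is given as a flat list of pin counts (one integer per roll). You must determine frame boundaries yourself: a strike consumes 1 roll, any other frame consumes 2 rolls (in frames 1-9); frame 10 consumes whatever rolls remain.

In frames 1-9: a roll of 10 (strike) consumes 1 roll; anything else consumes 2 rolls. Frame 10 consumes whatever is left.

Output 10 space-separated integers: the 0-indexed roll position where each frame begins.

Frame 1 starts at roll index 0: rolls=8,0 (sum=8), consumes 2 rolls
Frame 2 starts at roll index 2: rolls=8,2 (sum=10), consumes 2 rolls
Frame 3 starts at roll index 4: rolls=6,1 (sum=7), consumes 2 rolls
Frame 4 starts at roll index 6: rolls=5,0 (sum=5), consumes 2 rolls
Frame 5 starts at roll index 8: rolls=4,6 (sum=10), consumes 2 rolls
Frame 6 starts at roll index 10: rolls=6,2 (sum=8), consumes 2 rolls
Frame 7 starts at roll index 12: rolls=2,8 (sum=10), consumes 2 rolls
Frame 8 starts at roll index 14: rolls=3,7 (sum=10), consumes 2 rolls
Frame 9 starts at roll index 16: rolls=0,4 (sum=4), consumes 2 rolls
Frame 10 starts at roll index 18: 3 remaining rolls

Answer: 0 2 4 6 8 10 12 14 16 18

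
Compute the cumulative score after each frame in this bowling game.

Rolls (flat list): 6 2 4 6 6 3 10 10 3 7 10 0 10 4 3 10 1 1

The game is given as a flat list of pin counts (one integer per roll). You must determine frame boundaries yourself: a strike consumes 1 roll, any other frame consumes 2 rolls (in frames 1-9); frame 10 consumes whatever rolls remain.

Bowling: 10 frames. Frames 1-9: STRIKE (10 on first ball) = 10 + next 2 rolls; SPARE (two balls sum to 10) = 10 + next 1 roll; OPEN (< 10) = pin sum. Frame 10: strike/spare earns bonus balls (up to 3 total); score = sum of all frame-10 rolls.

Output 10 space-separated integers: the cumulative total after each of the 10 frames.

Frame 1: OPEN (6+2=8). Cumulative: 8
Frame 2: SPARE (4+6=10). 10 + next roll (6) = 16. Cumulative: 24
Frame 3: OPEN (6+3=9). Cumulative: 33
Frame 4: STRIKE. 10 + next two rolls (10+3) = 23. Cumulative: 56
Frame 5: STRIKE. 10 + next two rolls (3+7) = 20. Cumulative: 76
Frame 6: SPARE (3+7=10). 10 + next roll (10) = 20. Cumulative: 96
Frame 7: STRIKE. 10 + next two rolls (0+10) = 20. Cumulative: 116
Frame 8: SPARE (0+10=10). 10 + next roll (4) = 14. Cumulative: 130
Frame 9: OPEN (4+3=7). Cumulative: 137
Frame 10: STRIKE. Sum of all frame-10 rolls (10+1+1) = 12. Cumulative: 149

Answer: 8 24 33 56 76 96 116 130 137 149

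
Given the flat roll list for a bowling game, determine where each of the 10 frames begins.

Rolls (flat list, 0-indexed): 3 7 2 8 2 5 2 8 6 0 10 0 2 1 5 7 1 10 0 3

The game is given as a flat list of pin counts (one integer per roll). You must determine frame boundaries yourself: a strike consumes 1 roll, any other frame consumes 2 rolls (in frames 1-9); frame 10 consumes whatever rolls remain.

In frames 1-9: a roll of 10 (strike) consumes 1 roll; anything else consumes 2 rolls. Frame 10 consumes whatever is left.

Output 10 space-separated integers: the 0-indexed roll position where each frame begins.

Frame 1 starts at roll index 0: rolls=3,7 (sum=10), consumes 2 rolls
Frame 2 starts at roll index 2: rolls=2,8 (sum=10), consumes 2 rolls
Frame 3 starts at roll index 4: rolls=2,5 (sum=7), consumes 2 rolls
Frame 4 starts at roll index 6: rolls=2,8 (sum=10), consumes 2 rolls
Frame 5 starts at roll index 8: rolls=6,0 (sum=6), consumes 2 rolls
Frame 6 starts at roll index 10: roll=10 (strike), consumes 1 roll
Frame 7 starts at roll index 11: rolls=0,2 (sum=2), consumes 2 rolls
Frame 8 starts at roll index 13: rolls=1,5 (sum=6), consumes 2 rolls
Frame 9 starts at roll index 15: rolls=7,1 (sum=8), consumes 2 rolls
Frame 10 starts at roll index 17: 3 remaining rolls

Answer: 0 2 4 6 8 10 11 13 15 17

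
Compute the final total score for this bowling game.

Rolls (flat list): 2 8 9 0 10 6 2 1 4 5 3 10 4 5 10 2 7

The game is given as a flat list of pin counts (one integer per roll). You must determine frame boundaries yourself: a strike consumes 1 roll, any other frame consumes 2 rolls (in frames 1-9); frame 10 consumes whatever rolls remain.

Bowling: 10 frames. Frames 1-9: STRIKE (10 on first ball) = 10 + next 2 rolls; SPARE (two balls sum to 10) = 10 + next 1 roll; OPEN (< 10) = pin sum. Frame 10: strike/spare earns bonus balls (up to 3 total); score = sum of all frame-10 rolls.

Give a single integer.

Answer: 123

Derivation:
Frame 1: SPARE (2+8=10). 10 + next roll (9) = 19. Cumulative: 19
Frame 2: OPEN (9+0=9). Cumulative: 28
Frame 3: STRIKE. 10 + next two rolls (6+2) = 18. Cumulative: 46
Frame 4: OPEN (6+2=8). Cumulative: 54
Frame 5: OPEN (1+4=5). Cumulative: 59
Frame 6: OPEN (5+3=8). Cumulative: 67
Frame 7: STRIKE. 10 + next two rolls (4+5) = 19. Cumulative: 86
Frame 8: OPEN (4+5=9). Cumulative: 95
Frame 9: STRIKE. 10 + next two rolls (2+7) = 19. Cumulative: 114
Frame 10: OPEN. Sum of all frame-10 rolls (2+7) = 9. Cumulative: 123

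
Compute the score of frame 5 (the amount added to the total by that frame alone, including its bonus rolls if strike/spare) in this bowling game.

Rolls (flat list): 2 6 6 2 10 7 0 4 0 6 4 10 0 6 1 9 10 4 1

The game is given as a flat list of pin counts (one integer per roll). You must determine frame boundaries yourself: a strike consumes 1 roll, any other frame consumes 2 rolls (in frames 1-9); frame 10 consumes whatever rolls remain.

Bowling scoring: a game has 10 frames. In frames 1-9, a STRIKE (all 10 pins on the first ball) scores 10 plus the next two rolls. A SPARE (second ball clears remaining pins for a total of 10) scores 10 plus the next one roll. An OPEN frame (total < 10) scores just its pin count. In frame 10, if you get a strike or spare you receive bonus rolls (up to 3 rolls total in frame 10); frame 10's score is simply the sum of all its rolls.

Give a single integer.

Answer: 4

Derivation:
Frame 1: OPEN (2+6=8). Cumulative: 8
Frame 2: OPEN (6+2=8). Cumulative: 16
Frame 3: STRIKE. 10 + next two rolls (7+0) = 17. Cumulative: 33
Frame 4: OPEN (7+0=7). Cumulative: 40
Frame 5: OPEN (4+0=4). Cumulative: 44
Frame 6: SPARE (6+4=10). 10 + next roll (10) = 20. Cumulative: 64
Frame 7: STRIKE. 10 + next two rolls (0+6) = 16. Cumulative: 80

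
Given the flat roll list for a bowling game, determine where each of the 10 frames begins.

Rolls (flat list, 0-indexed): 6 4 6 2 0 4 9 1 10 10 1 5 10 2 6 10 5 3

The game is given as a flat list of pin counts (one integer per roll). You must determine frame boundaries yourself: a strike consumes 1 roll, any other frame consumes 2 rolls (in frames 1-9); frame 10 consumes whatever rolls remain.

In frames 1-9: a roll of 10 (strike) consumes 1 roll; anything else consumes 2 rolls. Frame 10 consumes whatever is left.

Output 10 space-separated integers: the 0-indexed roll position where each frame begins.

Frame 1 starts at roll index 0: rolls=6,4 (sum=10), consumes 2 rolls
Frame 2 starts at roll index 2: rolls=6,2 (sum=8), consumes 2 rolls
Frame 3 starts at roll index 4: rolls=0,4 (sum=4), consumes 2 rolls
Frame 4 starts at roll index 6: rolls=9,1 (sum=10), consumes 2 rolls
Frame 5 starts at roll index 8: roll=10 (strike), consumes 1 roll
Frame 6 starts at roll index 9: roll=10 (strike), consumes 1 roll
Frame 7 starts at roll index 10: rolls=1,5 (sum=6), consumes 2 rolls
Frame 8 starts at roll index 12: roll=10 (strike), consumes 1 roll
Frame 9 starts at roll index 13: rolls=2,6 (sum=8), consumes 2 rolls
Frame 10 starts at roll index 15: 3 remaining rolls

Answer: 0 2 4 6 8 9 10 12 13 15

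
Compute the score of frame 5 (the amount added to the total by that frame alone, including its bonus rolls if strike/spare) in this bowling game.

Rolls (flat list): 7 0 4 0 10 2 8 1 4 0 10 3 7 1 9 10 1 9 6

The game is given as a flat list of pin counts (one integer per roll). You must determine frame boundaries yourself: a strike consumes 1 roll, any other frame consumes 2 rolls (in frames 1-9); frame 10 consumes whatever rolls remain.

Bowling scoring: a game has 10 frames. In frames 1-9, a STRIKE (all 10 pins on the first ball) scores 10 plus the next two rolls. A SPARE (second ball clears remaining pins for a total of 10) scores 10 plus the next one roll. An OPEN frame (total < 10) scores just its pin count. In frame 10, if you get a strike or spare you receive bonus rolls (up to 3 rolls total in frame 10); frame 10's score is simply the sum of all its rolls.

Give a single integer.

Frame 1: OPEN (7+0=7). Cumulative: 7
Frame 2: OPEN (4+0=4). Cumulative: 11
Frame 3: STRIKE. 10 + next two rolls (2+8) = 20. Cumulative: 31
Frame 4: SPARE (2+8=10). 10 + next roll (1) = 11. Cumulative: 42
Frame 5: OPEN (1+4=5). Cumulative: 47
Frame 6: SPARE (0+10=10). 10 + next roll (3) = 13. Cumulative: 60
Frame 7: SPARE (3+7=10). 10 + next roll (1) = 11. Cumulative: 71

Answer: 5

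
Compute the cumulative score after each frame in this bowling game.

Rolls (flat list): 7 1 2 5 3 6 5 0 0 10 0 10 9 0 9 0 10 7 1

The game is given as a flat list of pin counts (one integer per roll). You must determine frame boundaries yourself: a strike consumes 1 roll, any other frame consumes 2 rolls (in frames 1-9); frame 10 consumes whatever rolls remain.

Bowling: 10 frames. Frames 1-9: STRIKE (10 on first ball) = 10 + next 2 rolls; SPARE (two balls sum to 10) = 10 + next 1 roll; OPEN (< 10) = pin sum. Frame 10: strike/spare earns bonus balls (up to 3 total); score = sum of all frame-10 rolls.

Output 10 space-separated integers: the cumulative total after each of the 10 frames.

Answer: 8 15 24 29 39 58 67 76 94 102

Derivation:
Frame 1: OPEN (7+1=8). Cumulative: 8
Frame 2: OPEN (2+5=7). Cumulative: 15
Frame 3: OPEN (3+6=9). Cumulative: 24
Frame 4: OPEN (5+0=5). Cumulative: 29
Frame 5: SPARE (0+10=10). 10 + next roll (0) = 10. Cumulative: 39
Frame 6: SPARE (0+10=10). 10 + next roll (9) = 19. Cumulative: 58
Frame 7: OPEN (9+0=9). Cumulative: 67
Frame 8: OPEN (9+0=9). Cumulative: 76
Frame 9: STRIKE. 10 + next two rolls (7+1) = 18. Cumulative: 94
Frame 10: OPEN. Sum of all frame-10 rolls (7+1) = 8. Cumulative: 102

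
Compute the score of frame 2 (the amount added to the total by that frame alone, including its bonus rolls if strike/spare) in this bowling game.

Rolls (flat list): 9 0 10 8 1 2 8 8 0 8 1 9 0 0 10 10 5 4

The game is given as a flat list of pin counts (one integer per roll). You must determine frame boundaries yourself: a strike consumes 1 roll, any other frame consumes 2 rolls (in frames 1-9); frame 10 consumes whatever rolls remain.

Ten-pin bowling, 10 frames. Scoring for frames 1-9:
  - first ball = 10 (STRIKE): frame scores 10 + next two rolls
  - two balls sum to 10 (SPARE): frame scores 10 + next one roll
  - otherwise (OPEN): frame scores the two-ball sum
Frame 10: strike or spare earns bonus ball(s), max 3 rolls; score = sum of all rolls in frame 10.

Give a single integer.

Answer: 19

Derivation:
Frame 1: OPEN (9+0=9). Cumulative: 9
Frame 2: STRIKE. 10 + next two rolls (8+1) = 19. Cumulative: 28
Frame 3: OPEN (8+1=9). Cumulative: 37
Frame 4: SPARE (2+8=10). 10 + next roll (8) = 18. Cumulative: 55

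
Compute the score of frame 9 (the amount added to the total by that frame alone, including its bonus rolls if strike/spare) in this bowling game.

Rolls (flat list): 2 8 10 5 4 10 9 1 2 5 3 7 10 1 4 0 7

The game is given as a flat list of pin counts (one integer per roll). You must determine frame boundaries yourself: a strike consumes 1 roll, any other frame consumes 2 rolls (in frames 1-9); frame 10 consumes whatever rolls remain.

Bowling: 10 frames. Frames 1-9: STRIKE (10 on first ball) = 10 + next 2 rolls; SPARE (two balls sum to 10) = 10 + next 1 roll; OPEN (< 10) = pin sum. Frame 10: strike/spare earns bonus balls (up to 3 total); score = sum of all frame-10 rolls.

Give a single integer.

Frame 1: SPARE (2+8=10). 10 + next roll (10) = 20. Cumulative: 20
Frame 2: STRIKE. 10 + next two rolls (5+4) = 19. Cumulative: 39
Frame 3: OPEN (5+4=9). Cumulative: 48
Frame 4: STRIKE. 10 + next two rolls (9+1) = 20. Cumulative: 68
Frame 5: SPARE (9+1=10). 10 + next roll (2) = 12. Cumulative: 80
Frame 6: OPEN (2+5=7). Cumulative: 87
Frame 7: SPARE (3+7=10). 10 + next roll (10) = 20. Cumulative: 107
Frame 8: STRIKE. 10 + next two rolls (1+4) = 15. Cumulative: 122
Frame 9: OPEN (1+4=5). Cumulative: 127
Frame 10: OPEN. Sum of all frame-10 rolls (0+7) = 7. Cumulative: 134

Answer: 5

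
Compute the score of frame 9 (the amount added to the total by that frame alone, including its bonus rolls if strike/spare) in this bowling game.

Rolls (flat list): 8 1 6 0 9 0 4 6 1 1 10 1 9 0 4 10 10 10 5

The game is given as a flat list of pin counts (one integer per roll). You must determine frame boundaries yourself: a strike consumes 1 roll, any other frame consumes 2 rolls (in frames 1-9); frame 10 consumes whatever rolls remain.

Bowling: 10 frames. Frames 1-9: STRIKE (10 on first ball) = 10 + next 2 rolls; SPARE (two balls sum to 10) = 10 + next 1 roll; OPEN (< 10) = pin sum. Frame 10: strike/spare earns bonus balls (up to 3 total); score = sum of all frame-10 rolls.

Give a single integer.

Frame 1: OPEN (8+1=9). Cumulative: 9
Frame 2: OPEN (6+0=6). Cumulative: 15
Frame 3: OPEN (9+0=9). Cumulative: 24
Frame 4: SPARE (4+6=10). 10 + next roll (1) = 11. Cumulative: 35
Frame 5: OPEN (1+1=2). Cumulative: 37
Frame 6: STRIKE. 10 + next two rolls (1+9) = 20. Cumulative: 57
Frame 7: SPARE (1+9=10). 10 + next roll (0) = 10. Cumulative: 67
Frame 8: OPEN (0+4=4). Cumulative: 71
Frame 9: STRIKE. 10 + next two rolls (10+10) = 30. Cumulative: 101
Frame 10: STRIKE. Sum of all frame-10 rolls (10+10+5) = 25. Cumulative: 126

Answer: 30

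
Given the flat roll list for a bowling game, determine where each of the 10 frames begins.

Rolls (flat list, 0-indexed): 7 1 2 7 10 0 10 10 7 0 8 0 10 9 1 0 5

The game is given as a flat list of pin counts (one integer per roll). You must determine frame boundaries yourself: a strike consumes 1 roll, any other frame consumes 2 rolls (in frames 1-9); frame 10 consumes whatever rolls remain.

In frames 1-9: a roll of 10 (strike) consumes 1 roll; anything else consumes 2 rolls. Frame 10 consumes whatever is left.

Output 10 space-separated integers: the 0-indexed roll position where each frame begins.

Frame 1 starts at roll index 0: rolls=7,1 (sum=8), consumes 2 rolls
Frame 2 starts at roll index 2: rolls=2,7 (sum=9), consumes 2 rolls
Frame 3 starts at roll index 4: roll=10 (strike), consumes 1 roll
Frame 4 starts at roll index 5: rolls=0,10 (sum=10), consumes 2 rolls
Frame 5 starts at roll index 7: roll=10 (strike), consumes 1 roll
Frame 6 starts at roll index 8: rolls=7,0 (sum=7), consumes 2 rolls
Frame 7 starts at roll index 10: rolls=8,0 (sum=8), consumes 2 rolls
Frame 8 starts at roll index 12: roll=10 (strike), consumes 1 roll
Frame 9 starts at roll index 13: rolls=9,1 (sum=10), consumes 2 rolls
Frame 10 starts at roll index 15: 2 remaining rolls

Answer: 0 2 4 5 7 8 10 12 13 15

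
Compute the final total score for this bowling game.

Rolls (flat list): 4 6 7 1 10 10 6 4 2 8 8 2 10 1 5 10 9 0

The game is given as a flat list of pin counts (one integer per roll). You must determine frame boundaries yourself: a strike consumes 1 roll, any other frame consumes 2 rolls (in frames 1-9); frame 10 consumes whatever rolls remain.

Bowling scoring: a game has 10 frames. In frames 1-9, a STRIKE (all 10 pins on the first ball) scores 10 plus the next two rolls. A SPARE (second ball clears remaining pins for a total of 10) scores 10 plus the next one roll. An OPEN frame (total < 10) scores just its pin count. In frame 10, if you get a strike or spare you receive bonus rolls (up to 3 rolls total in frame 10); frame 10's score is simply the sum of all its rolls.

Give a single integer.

Frame 1: SPARE (4+6=10). 10 + next roll (7) = 17. Cumulative: 17
Frame 2: OPEN (7+1=8). Cumulative: 25
Frame 3: STRIKE. 10 + next two rolls (10+6) = 26. Cumulative: 51
Frame 4: STRIKE. 10 + next two rolls (6+4) = 20. Cumulative: 71
Frame 5: SPARE (6+4=10). 10 + next roll (2) = 12. Cumulative: 83
Frame 6: SPARE (2+8=10). 10 + next roll (8) = 18. Cumulative: 101
Frame 7: SPARE (8+2=10). 10 + next roll (10) = 20. Cumulative: 121
Frame 8: STRIKE. 10 + next two rolls (1+5) = 16. Cumulative: 137
Frame 9: OPEN (1+5=6). Cumulative: 143
Frame 10: STRIKE. Sum of all frame-10 rolls (10+9+0) = 19. Cumulative: 162

Answer: 162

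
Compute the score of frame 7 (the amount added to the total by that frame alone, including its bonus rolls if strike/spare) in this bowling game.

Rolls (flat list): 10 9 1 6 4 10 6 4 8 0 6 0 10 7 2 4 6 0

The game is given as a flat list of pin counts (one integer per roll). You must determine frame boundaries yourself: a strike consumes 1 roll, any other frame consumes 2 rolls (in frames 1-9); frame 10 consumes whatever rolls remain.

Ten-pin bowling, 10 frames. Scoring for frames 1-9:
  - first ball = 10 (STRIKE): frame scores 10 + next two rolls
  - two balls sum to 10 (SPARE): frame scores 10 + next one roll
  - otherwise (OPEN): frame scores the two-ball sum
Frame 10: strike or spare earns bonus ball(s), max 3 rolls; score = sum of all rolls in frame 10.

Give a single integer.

Answer: 6

Derivation:
Frame 1: STRIKE. 10 + next two rolls (9+1) = 20. Cumulative: 20
Frame 2: SPARE (9+1=10). 10 + next roll (6) = 16. Cumulative: 36
Frame 3: SPARE (6+4=10). 10 + next roll (10) = 20. Cumulative: 56
Frame 4: STRIKE. 10 + next two rolls (6+4) = 20. Cumulative: 76
Frame 5: SPARE (6+4=10). 10 + next roll (8) = 18. Cumulative: 94
Frame 6: OPEN (8+0=8). Cumulative: 102
Frame 7: OPEN (6+0=6). Cumulative: 108
Frame 8: STRIKE. 10 + next two rolls (7+2) = 19. Cumulative: 127
Frame 9: OPEN (7+2=9). Cumulative: 136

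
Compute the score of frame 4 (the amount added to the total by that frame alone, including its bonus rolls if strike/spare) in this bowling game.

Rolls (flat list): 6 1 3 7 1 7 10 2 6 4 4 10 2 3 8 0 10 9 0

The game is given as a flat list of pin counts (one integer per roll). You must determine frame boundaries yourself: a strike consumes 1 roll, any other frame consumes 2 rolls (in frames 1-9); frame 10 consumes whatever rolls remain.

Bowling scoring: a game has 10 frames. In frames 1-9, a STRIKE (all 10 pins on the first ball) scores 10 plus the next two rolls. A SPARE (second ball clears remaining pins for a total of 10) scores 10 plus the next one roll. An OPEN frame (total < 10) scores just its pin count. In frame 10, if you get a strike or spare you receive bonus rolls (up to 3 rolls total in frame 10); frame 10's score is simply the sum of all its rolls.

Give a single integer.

Frame 1: OPEN (6+1=7). Cumulative: 7
Frame 2: SPARE (3+7=10). 10 + next roll (1) = 11. Cumulative: 18
Frame 3: OPEN (1+7=8). Cumulative: 26
Frame 4: STRIKE. 10 + next two rolls (2+6) = 18. Cumulative: 44
Frame 5: OPEN (2+6=8). Cumulative: 52
Frame 6: OPEN (4+4=8). Cumulative: 60

Answer: 18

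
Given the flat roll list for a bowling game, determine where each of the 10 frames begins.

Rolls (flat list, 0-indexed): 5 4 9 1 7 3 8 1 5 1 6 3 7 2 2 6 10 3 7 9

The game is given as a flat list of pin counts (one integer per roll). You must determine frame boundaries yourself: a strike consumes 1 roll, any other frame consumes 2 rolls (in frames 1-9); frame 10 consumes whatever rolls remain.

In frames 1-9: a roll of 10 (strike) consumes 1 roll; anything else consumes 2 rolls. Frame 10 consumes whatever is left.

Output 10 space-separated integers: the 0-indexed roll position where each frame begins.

Frame 1 starts at roll index 0: rolls=5,4 (sum=9), consumes 2 rolls
Frame 2 starts at roll index 2: rolls=9,1 (sum=10), consumes 2 rolls
Frame 3 starts at roll index 4: rolls=7,3 (sum=10), consumes 2 rolls
Frame 4 starts at roll index 6: rolls=8,1 (sum=9), consumes 2 rolls
Frame 5 starts at roll index 8: rolls=5,1 (sum=6), consumes 2 rolls
Frame 6 starts at roll index 10: rolls=6,3 (sum=9), consumes 2 rolls
Frame 7 starts at roll index 12: rolls=7,2 (sum=9), consumes 2 rolls
Frame 8 starts at roll index 14: rolls=2,6 (sum=8), consumes 2 rolls
Frame 9 starts at roll index 16: roll=10 (strike), consumes 1 roll
Frame 10 starts at roll index 17: 3 remaining rolls

Answer: 0 2 4 6 8 10 12 14 16 17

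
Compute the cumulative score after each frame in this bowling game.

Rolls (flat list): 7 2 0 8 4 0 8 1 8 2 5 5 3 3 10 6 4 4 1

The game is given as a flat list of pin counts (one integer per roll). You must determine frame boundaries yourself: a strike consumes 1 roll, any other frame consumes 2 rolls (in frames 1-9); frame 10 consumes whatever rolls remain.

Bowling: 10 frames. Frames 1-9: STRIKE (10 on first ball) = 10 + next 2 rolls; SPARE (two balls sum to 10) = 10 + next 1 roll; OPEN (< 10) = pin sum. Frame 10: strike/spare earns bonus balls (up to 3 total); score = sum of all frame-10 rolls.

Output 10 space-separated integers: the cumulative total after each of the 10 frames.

Frame 1: OPEN (7+2=9). Cumulative: 9
Frame 2: OPEN (0+8=8). Cumulative: 17
Frame 3: OPEN (4+0=4). Cumulative: 21
Frame 4: OPEN (8+1=9). Cumulative: 30
Frame 5: SPARE (8+2=10). 10 + next roll (5) = 15. Cumulative: 45
Frame 6: SPARE (5+5=10). 10 + next roll (3) = 13. Cumulative: 58
Frame 7: OPEN (3+3=6). Cumulative: 64
Frame 8: STRIKE. 10 + next two rolls (6+4) = 20. Cumulative: 84
Frame 9: SPARE (6+4=10). 10 + next roll (4) = 14. Cumulative: 98
Frame 10: OPEN. Sum of all frame-10 rolls (4+1) = 5. Cumulative: 103

Answer: 9 17 21 30 45 58 64 84 98 103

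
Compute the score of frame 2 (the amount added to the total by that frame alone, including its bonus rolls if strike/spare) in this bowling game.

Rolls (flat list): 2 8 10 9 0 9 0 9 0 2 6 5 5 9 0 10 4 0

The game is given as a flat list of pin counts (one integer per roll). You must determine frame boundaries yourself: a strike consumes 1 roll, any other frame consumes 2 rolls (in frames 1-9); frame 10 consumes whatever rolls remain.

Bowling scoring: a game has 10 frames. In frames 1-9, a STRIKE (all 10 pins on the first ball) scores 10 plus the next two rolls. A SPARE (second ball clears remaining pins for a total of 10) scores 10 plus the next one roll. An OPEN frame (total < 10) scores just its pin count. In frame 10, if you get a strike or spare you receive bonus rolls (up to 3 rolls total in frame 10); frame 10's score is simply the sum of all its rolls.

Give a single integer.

Answer: 19

Derivation:
Frame 1: SPARE (2+8=10). 10 + next roll (10) = 20. Cumulative: 20
Frame 2: STRIKE. 10 + next two rolls (9+0) = 19. Cumulative: 39
Frame 3: OPEN (9+0=9). Cumulative: 48
Frame 4: OPEN (9+0=9). Cumulative: 57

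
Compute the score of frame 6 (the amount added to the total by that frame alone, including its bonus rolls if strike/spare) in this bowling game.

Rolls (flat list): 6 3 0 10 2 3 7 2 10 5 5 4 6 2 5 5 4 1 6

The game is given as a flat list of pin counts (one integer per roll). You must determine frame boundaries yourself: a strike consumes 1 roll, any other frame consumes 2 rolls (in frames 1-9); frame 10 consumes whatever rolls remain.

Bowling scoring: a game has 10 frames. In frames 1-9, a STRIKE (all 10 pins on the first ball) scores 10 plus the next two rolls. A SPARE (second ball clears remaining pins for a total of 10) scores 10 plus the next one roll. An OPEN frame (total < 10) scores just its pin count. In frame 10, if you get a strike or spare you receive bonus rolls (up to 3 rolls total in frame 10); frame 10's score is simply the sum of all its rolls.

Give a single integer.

Frame 1: OPEN (6+3=9). Cumulative: 9
Frame 2: SPARE (0+10=10). 10 + next roll (2) = 12. Cumulative: 21
Frame 3: OPEN (2+3=5). Cumulative: 26
Frame 4: OPEN (7+2=9). Cumulative: 35
Frame 5: STRIKE. 10 + next two rolls (5+5) = 20. Cumulative: 55
Frame 6: SPARE (5+5=10). 10 + next roll (4) = 14. Cumulative: 69
Frame 7: SPARE (4+6=10). 10 + next roll (2) = 12. Cumulative: 81
Frame 8: OPEN (2+5=7). Cumulative: 88

Answer: 14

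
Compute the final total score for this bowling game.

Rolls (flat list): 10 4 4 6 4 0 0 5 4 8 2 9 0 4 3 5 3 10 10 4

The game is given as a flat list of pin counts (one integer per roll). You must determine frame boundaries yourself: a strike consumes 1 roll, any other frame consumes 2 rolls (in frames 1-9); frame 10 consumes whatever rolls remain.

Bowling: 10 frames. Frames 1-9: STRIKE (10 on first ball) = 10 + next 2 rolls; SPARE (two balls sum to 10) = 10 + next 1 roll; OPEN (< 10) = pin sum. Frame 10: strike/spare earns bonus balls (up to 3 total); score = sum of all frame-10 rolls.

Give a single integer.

Answer: 112

Derivation:
Frame 1: STRIKE. 10 + next two rolls (4+4) = 18. Cumulative: 18
Frame 2: OPEN (4+4=8). Cumulative: 26
Frame 3: SPARE (6+4=10). 10 + next roll (0) = 10. Cumulative: 36
Frame 4: OPEN (0+0=0). Cumulative: 36
Frame 5: OPEN (5+4=9). Cumulative: 45
Frame 6: SPARE (8+2=10). 10 + next roll (9) = 19. Cumulative: 64
Frame 7: OPEN (9+0=9). Cumulative: 73
Frame 8: OPEN (4+3=7). Cumulative: 80
Frame 9: OPEN (5+3=8). Cumulative: 88
Frame 10: STRIKE. Sum of all frame-10 rolls (10+10+4) = 24. Cumulative: 112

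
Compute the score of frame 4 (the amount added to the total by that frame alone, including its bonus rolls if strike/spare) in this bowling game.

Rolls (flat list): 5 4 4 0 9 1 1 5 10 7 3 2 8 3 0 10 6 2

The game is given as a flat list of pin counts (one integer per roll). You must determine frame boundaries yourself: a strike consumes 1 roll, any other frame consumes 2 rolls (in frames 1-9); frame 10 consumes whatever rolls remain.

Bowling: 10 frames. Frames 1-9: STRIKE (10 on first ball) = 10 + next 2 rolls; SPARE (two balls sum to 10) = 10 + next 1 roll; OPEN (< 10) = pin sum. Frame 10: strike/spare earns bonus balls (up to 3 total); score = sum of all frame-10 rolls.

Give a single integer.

Answer: 6

Derivation:
Frame 1: OPEN (5+4=9). Cumulative: 9
Frame 2: OPEN (4+0=4). Cumulative: 13
Frame 3: SPARE (9+1=10). 10 + next roll (1) = 11. Cumulative: 24
Frame 4: OPEN (1+5=6). Cumulative: 30
Frame 5: STRIKE. 10 + next two rolls (7+3) = 20. Cumulative: 50
Frame 6: SPARE (7+3=10). 10 + next roll (2) = 12. Cumulative: 62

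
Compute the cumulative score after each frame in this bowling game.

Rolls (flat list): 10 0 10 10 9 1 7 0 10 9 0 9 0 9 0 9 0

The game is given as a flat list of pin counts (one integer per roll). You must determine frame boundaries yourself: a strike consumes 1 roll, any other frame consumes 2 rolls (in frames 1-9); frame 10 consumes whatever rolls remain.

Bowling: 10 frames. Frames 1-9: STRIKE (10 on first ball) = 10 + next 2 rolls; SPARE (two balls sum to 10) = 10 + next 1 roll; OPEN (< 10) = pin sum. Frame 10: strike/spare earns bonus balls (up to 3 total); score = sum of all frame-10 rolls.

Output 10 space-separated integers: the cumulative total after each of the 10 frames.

Answer: 20 40 60 77 84 103 112 121 130 139

Derivation:
Frame 1: STRIKE. 10 + next two rolls (0+10) = 20. Cumulative: 20
Frame 2: SPARE (0+10=10). 10 + next roll (10) = 20. Cumulative: 40
Frame 3: STRIKE. 10 + next two rolls (9+1) = 20. Cumulative: 60
Frame 4: SPARE (9+1=10). 10 + next roll (7) = 17. Cumulative: 77
Frame 5: OPEN (7+0=7). Cumulative: 84
Frame 6: STRIKE. 10 + next two rolls (9+0) = 19. Cumulative: 103
Frame 7: OPEN (9+0=9). Cumulative: 112
Frame 8: OPEN (9+0=9). Cumulative: 121
Frame 9: OPEN (9+0=9). Cumulative: 130
Frame 10: OPEN. Sum of all frame-10 rolls (9+0) = 9. Cumulative: 139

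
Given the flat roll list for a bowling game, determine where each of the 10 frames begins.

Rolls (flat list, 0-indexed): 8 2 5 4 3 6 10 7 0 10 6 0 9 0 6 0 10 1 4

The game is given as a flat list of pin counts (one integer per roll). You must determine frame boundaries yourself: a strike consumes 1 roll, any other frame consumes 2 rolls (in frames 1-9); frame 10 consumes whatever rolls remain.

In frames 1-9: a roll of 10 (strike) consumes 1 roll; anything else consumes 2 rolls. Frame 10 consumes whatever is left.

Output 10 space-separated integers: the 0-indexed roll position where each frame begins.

Answer: 0 2 4 6 7 9 10 12 14 16

Derivation:
Frame 1 starts at roll index 0: rolls=8,2 (sum=10), consumes 2 rolls
Frame 2 starts at roll index 2: rolls=5,4 (sum=9), consumes 2 rolls
Frame 3 starts at roll index 4: rolls=3,6 (sum=9), consumes 2 rolls
Frame 4 starts at roll index 6: roll=10 (strike), consumes 1 roll
Frame 5 starts at roll index 7: rolls=7,0 (sum=7), consumes 2 rolls
Frame 6 starts at roll index 9: roll=10 (strike), consumes 1 roll
Frame 7 starts at roll index 10: rolls=6,0 (sum=6), consumes 2 rolls
Frame 8 starts at roll index 12: rolls=9,0 (sum=9), consumes 2 rolls
Frame 9 starts at roll index 14: rolls=6,0 (sum=6), consumes 2 rolls
Frame 10 starts at roll index 16: 3 remaining rolls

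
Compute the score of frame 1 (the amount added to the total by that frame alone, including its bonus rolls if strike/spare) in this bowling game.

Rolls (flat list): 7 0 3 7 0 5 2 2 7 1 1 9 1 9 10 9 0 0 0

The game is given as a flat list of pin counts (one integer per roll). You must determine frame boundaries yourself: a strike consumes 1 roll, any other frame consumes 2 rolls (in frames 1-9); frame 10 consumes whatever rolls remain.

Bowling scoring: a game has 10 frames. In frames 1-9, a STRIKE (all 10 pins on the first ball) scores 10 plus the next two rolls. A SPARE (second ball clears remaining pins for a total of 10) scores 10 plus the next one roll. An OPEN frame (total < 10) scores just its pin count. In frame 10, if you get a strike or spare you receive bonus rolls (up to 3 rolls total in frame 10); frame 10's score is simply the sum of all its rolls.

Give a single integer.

Frame 1: OPEN (7+0=7). Cumulative: 7
Frame 2: SPARE (3+7=10). 10 + next roll (0) = 10. Cumulative: 17
Frame 3: OPEN (0+5=5). Cumulative: 22

Answer: 7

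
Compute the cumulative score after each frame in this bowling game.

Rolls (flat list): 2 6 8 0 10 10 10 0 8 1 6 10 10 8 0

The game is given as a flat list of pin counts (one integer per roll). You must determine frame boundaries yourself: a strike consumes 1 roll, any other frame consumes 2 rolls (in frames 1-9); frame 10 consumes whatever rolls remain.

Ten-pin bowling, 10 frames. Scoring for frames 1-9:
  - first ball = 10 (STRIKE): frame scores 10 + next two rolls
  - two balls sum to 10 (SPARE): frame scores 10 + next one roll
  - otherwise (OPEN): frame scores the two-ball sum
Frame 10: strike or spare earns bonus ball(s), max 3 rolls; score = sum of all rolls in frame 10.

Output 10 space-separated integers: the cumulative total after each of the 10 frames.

Answer: 8 16 46 66 84 92 99 127 145 153

Derivation:
Frame 1: OPEN (2+6=8). Cumulative: 8
Frame 2: OPEN (8+0=8). Cumulative: 16
Frame 3: STRIKE. 10 + next two rolls (10+10) = 30. Cumulative: 46
Frame 4: STRIKE. 10 + next two rolls (10+0) = 20. Cumulative: 66
Frame 5: STRIKE. 10 + next two rolls (0+8) = 18. Cumulative: 84
Frame 6: OPEN (0+8=8). Cumulative: 92
Frame 7: OPEN (1+6=7). Cumulative: 99
Frame 8: STRIKE. 10 + next two rolls (10+8) = 28. Cumulative: 127
Frame 9: STRIKE. 10 + next two rolls (8+0) = 18. Cumulative: 145
Frame 10: OPEN. Sum of all frame-10 rolls (8+0) = 8. Cumulative: 153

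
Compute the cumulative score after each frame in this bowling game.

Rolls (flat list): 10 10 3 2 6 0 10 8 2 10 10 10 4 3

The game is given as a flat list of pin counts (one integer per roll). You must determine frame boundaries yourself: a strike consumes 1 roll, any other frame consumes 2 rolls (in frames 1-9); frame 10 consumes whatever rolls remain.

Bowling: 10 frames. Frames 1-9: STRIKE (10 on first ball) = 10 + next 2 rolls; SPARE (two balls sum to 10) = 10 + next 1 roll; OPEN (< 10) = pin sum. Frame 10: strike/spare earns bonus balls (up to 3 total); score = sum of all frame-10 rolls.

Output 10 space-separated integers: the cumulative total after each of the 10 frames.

Frame 1: STRIKE. 10 + next two rolls (10+3) = 23. Cumulative: 23
Frame 2: STRIKE. 10 + next two rolls (3+2) = 15. Cumulative: 38
Frame 3: OPEN (3+2=5). Cumulative: 43
Frame 4: OPEN (6+0=6). Cumulative: 49
Frame 5: STRIKE. 10 + next two rolls (8+2) = 20. Cumulative: 69
Frame 6: SPARE (8+2=10). 10 + next roll (10) = 20. Cumulative: 89
Frame 7: STRIKE. 10 + next two rolls (10+10) = 30. Cumulative: 119
Frame 8: STRIKE. 10 + next two rolls (10+4) = 24. Cumulative: 143
Frame 9: STRIKE. 10 + next two rolls (4+3) = 17. Cumulative: 160
Frame 10: OPEN. Sum of all frame-10 rolls (4+3) = 7. Cumulative: 167

Answer: 23 38 43 49 69 89 119 143 160 167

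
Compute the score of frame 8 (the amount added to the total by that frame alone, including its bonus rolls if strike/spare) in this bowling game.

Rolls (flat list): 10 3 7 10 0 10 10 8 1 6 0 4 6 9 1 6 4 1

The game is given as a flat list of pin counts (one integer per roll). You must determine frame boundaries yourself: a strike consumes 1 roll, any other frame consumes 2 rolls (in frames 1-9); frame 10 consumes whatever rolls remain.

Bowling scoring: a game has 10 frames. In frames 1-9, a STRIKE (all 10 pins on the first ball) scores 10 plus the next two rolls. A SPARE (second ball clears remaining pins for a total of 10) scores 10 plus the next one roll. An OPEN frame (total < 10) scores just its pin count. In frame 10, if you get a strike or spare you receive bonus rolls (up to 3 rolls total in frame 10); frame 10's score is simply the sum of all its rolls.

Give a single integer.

Answer: 19

Derivation:
Frame 1: STRIKE. 10 + next two rolls (3+7) = 20. Cumulative: 20
Frame 2: SPARE (3+7=10). 10 + next roll (10) = 20. Cumulative: 40
Frame 3: STRIKE. 10 + next two rolls (0+10) = 20. Cumulative: 60
Frame 4: SPARE (0+10=10). 10 + next roll (10) = 20. Cumulative: 80
Frame 5: STRIKE. 10 + next two rolls (8+1) = 19. Cumulative: 99
Frame 6: OPEN (8+1=9). Cumulative: 108
Frame 7: OPEN (6+0=6). Cumulative: 114
Frame 8: SPARE (4+6=10). 10 + next roll (9) = 19. Cumulative: 133
Frame 9: SPARE (9+1=10). 10 + next roll (6) = 16. Cumulative: 149
Frame 10: SPARE. Sum of all frame-10 rolls (6+4+1) = 11. Cumulative: 160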